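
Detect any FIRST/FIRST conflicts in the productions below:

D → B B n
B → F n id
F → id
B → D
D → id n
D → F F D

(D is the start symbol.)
Yes. D → B B n / D → id n on { 'id' }; D → B B n / D → F F D on { 'id' }; D → id n / D → F F D on { 'id' }; B → F n id / B → D on { 'id' }

A FIRST/FIRST conflict occurs when two productions N → α and N → β for the same non-terminal have FIRST(α) ∩ FIRST(β) ≠ ∅ (with ε ∈ FIRST of a nullable right-hand side, so two nullable alternatives also conflict).

FIRST sets of the non-terminals at (or reachable through a nullable prefix from) the front of some alternative:
  FIRST(B) = { 'id' }
  FIRST(F) = { 'id' }
  FIRST(D) = { 'id' }

Productions for D:
  D → B B n: FIRST = { 'id' }
  D → id n: FIRST = { 'id' }
  D → F F D: FIRST = { 'id' }
Productions for B:
  B → F n id: FIRST = { 'id' }
  B → D: FIRST = { 'id' }
F has only one production, so no FIRST/FIRST conflict is possible there.

Conflict for D: D → B B n and D → id n
  Overlap: { 'id' }
Conflict for D: D → B B n and D → F F D
  Overlap: { 'id' }
Conflict for D: D → id n and D → F F D
  Overlap: { 'id' }
Conflict for B: B → F n id and B → D
  Overlap: { 'id' }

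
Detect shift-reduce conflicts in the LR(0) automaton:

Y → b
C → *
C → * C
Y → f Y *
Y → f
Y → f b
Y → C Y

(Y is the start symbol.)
Yes — I1: [C → * .] vs [C → . *]; I5: [Y → f .] vs [C → . *]

Augment with Y' → Y and build the canonical LR(0) collection (I0 = CLOSURE({[Y' → . Y]}), then GOTO on every symbol after a dot until no new states appear). It has 11 states:
  I0: { [C → . * C], [C → . *], [Y → . C Y], [Y → . b], [Y → . f Y *], [Y → . f b], [Y → . f], [Y' → . Y] }  — shift
  I1: { [C → * . C], [C → * .], [C → . * C], [C → . *] }  — shift, reduce
  I2: { [C → . * C], [C → . *], [Y → . C Y], [Y → . b], [Y → . f Y *], [Y → . f b], [Y → . f], [Y → C . Y] }  — shift
  I3: { [Y' → Y .] }  — accept
  I4: { [Y → b .] }  — reduce
  I5: { [C → . * C], [C → . *], [Y → . C Y], [Y → . b], [Y → . f Y *], [Y → . f b], [Y → . f], [Y → f . Y *], [Y → f . b], [Y → f .] }  — shift, reduce
  I6: { [Y → f Y . *] }  — shift
  I7: { [Y → b .], [Y → f b .] }  — 2 reduces
  I8: { [Y → f Y * .] }  — reduce
  I9: { [Y → C Y .] }  — reduce
  I10: { [C → * C .] }  — reduce

I1 contains reduce item [C → * .] and shift items [C → . *], [C → . * C] — shift-reduce conflict.
I5 contains reduce item [Y → f .] and shift items [C → . *], [C → . * C], [Y → . b], [Y → . f], [Y → . f Y *], [Y → . f b], [Y → f . b] — shift-reduce conflict.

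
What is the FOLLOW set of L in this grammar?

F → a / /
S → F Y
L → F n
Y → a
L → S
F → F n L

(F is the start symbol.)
{ $, 'a', 'n' }

To compute FOLLOW(L), find every occurrence of L on a right-hand side N → α L β: add FIRST(β) \ {ε}, and if β is empty or nullable also add FOLLOW(N). Iterate to a fixed point.

In F → F n L: L is at the end, add FOLLOW(F)

The FOLLOW sets referred to above (computed the same way, to a fixed point):
  FOLLOW(F) = { $, 'a', 'n' }

Taking the union: FOLLOW(L) = { $, 'a', 'n' }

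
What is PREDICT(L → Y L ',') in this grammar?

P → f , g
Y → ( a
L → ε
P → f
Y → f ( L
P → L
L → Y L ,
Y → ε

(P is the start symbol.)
{ '(', ',', 'f' }

PREDICT(L → Y L ',') = (FIRST(RHS) \ {ε}) ∪ (FOLLOW(L) if ε ∈ FIRST(RHS), i.e. RHS ⇒* ε)
FIRST(Y) = { '(', 'f', ε }
FIRST(L) = { '(', ',', 'f', ε }
FIRST(Y L ',') = { '(', ',', 'f' }
ε ∉ FIRST(Y L ','), so FOLLOW(L) is not added.
PREDICT(L → Y L ',') = { '(', ',', 'f' }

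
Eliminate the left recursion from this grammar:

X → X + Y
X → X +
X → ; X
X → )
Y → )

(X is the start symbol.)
X is directly left-recursive. The standard transformation for
  A → A α₁ | ... | A α_m | β₁ | ... | β_n
is
  A  → β₁ A' | ... | β_n A'
  A' → α₁ A' | ... | α_m A' | ε

X → ; X becomes X → ; X X'
X → ) becomes X → ) X'
X → X + Y becomes X' → + Y X'
X → X + becomes X' → + X'
Add X' → ε

Productions for other non-terminals are unchanged:
  Y → )

Resulting grammar:
X → ; X X'
X → ) X'
X' → + Y X'
X' → + X'
X' → ε
Y → )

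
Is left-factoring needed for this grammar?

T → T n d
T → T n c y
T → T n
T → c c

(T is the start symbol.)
Left-factoring is needed when two productions for the same non-terminal
share a common prefix on the right-hand side.

Productions for T:
  T → T n d
  T → T n c y
  T → T n
  T → c c

Found common prefix 'T n' in productions for T

Answer: Yes, T has productions with common prefix 'T n'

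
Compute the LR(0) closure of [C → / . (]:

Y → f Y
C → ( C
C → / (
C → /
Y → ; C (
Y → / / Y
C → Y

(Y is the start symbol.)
To compute CLOSURE, for each item [A → α.Bβ] where B is a non-terminal, add [B → .γ] for all productions B → γ; repeat for the newly added items until nothing changes.

Start with: [C → / . (]
The dot precedes the terminal '(', so nothing is added.

CLOSURE = { [C → / . (] }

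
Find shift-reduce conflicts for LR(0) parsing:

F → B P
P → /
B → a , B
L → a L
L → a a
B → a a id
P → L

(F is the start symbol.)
Yes — I13: [L → a a .] vs [L → . a L]

A shift-reduce conflict occurs when an LR(0) state has both:
  - a complete (reduce) item [A → α .] (dot at the end), and
  - a shift item [B → β . c γ] (dot before a terminal).

Augment with F' → F and build the canonical LR(0) collection (I0 = CLOSURE({[F' → . F]}), then GOTO on every symbol after a dot until no new states appear). It has 14 states:
  I0: { [B → . a , B], [B → . a a id], [F → . B P], [F' → . F] }  — shift
  I1: { [F → B . P], [L → . a L], [L → . a a], [P → . /], [P → . L] }  — shift
  I2: { [F' → F .] }  — accept
  I3: { [B → a . , B], [B → a . a id] }  — shift
  I4: { [B → . a , B], [B → . a a id], [B → a , . B] }  — shift
  I5: { [B → a a . id] }  — shift
  I6: { [B → a a id .] }  — reduce
  I7: { [B → a , B .] }  — reduce
  I8: { [P → / .] }  — reduce
  I9: { [P → L .] }  — reduce
  I10: { [F → B P .] }  — reduce
  I11: { [L → . a L], [L → . a a], [L → a . L], [L → a . a] }  — shift
  I12: { [L → a L .] }  — reduce
  I13: { [L → . a L], [L → . a a], [L → a . L], [L → a . a], [L → a a .] }  — shift, reduce

I13 contains reduce item [L → a a .] and shift items [L → . a L], [L → . a a], [L → a . a] — shift-reduce conflict.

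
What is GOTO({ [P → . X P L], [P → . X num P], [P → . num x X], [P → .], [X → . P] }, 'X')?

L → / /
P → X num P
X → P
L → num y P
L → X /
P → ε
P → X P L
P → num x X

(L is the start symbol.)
{ [P → . X P L], [P → . X num P], [P → . num x X], [P → .], [P → X . P L], [P → X . num P], [X → . P] }

GOTO(I, 'X') = CLOSURE({ [A → αX.β] : [A → α.Xβ] ∈ I, X = 'X' })

Items with dot before 'X', with the dot advanced:
  [P → . X P L] → [P → X . P L]
  [P → . X num P] → [P → X . num P]
Closure of the advanced items:
  [P → X . P L] has the dot before P: add [P → . X num P], [P → .], [P → . X P L], [P → . num x X]
  [P → . X num P] has the dot before X: add [X → . P]

GOTO = { [P → . X P L], [P → . X num P], [P → . num x X], [P → .], [P → X . P L], [P → X . num P], [X → . P] }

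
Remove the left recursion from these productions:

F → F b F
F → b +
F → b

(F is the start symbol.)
F → b + F'
F → b F'
F' → b F F'
F' → ε

F is directly left-recursive. The standard transformation for
  A → A α₁ | ... | A α_m | β₁ | ... | β_n
is
  A  → β₁ A' | ... | β_n A'
  A' → α₁ A' | ... | α_m A' | ε

F → b + becomes F → b + F'
F → b becomes F → b F'
F → F b F becomes F' → b F F'
Add F' → ε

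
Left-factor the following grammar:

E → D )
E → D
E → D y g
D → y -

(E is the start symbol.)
Left-factoring transforms A → αβ₁ | αβ₂ into A → αA' and A' → β₁ | β₂
(α is the longest common prefix among the alternatives). Repeat until
no nonterminal has two alternatives with a common prefix.

Round 1: E has alternatives sharing prefix 'D'. Introduce E': E → D E'
  Add: E' → )
  Add: E' → ε
  Add: E' → y g

No remaining common prefixes — done.

Resulting grammar:
E → D E'
E' → )
E' → ε
E' → y g
D → y -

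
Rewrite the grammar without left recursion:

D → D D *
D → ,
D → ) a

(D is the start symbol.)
D → , D'
D → ) a D'
D' → D * D'
D' → ε

D is directly left-recursive. The standard transformation for
  A → A α₁ | ... | A α_m | β₁ | ... | β_n
is
  A  → β₁ A' | ... | β_n A'
  A' → α₁ A' | ... | α_m A' | ε

D → , becomes D → , D'
D → ) a becomes D → ) a D'
D → D D * becomes D' → D * D'
Add D' → ε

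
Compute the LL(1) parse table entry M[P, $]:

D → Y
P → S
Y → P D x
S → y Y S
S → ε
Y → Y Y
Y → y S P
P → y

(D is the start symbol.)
To find M[P, $], we find productions for P where $ is in the predict set (PREDICT(N → α) = (FIRST(α) \ {ε}) ∪ (FOLLOW(N) if α ⇒* ε)).

Relevant sets:
  FIRST(S) = { 'y', ε }
  FOLLOW(P) = { $, 'x', 'y' }

P → S: PREDICT = { $, 'x', 'y' }
  $ is in predict set, so this production goes in M[P, $]
P → y: PREDICT = { 'y' }

M[P, $] = P → S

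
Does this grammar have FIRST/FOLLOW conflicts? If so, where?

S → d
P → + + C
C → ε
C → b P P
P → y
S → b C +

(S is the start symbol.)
Nullable non-terminals: C.

C: nullable alternative(s) C → ε; FOLLOW(C) = { '+', 'y' }
  C → ε: FIRST \ {ε} = { } — this is the only nullable alternative, skip
  C → b P P: FIRST \ {ε} = { 'b' } — disjoint from FOLLOW(C)

P, S have no nullable alternative, so no FIRST/FOLLOW check is needed there.

No FIRST/FOLLOW conflicts found.

Answer: No FIRST/FOLLOW conflicts.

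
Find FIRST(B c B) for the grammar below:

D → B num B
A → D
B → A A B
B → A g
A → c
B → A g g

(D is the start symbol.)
FIRST sets of the non-terminals involved (from the grammar, by fixed-point iteration):
  FIRST(B) = { 'c' }

To compute FIRST(B c B), process the symbols left to right:
Symbol B is a non-terminal. Add FIRST(B) \ {ε} = { 'c' }
B is not nullable (ε ∉ FIRST(B)), so stop here.
FIRST(B c B) = { 'c' }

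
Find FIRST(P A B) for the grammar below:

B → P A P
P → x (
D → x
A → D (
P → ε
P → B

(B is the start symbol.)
{ 'x' }

FIRST sets of the non-terminals involved (from the grammar, by fixed-point iteration):
  FIRST(P) = { 'x', ε }
  FIRST(A) = { 'x' }

To compute FIRST(P A B), process the symbols left to right:
Symbol P is a non-terminal. Add FIRST(P) \ {ε} = { 'x' }
P is nullable (ε ∈ FIRST(P)), continue to the next symbol.
Symbol A is a non-terminal. Add FIRST(A) \ {ε} = { 'x' }
A is not nullable (ε ∉ FIRST(A)), so stop here.
FIRST(P A B) = { 'x' }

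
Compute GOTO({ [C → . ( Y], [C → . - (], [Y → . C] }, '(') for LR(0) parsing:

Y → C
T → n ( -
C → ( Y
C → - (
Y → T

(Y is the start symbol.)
{ [C → ( . Y], [C → . ( Y], [C → . - (], [T → . n ( -], [Y → . C], [Y → . T] }

GOTO(I, '(') = CLOSURE({ [A → αX.β] : [A → α.Xβ] ∈ I, X = '(' })

Items with dot before '(', with the dot advanced:
  [C → . ( Y] → [C → ( . Y]
Closure of the advanced items:
  [C → ( . Y] has the dot before Y: add [Y → . C], [Y → . T]
  [Y → . C] has the dot before C: add [C → . ( Y], [C → . - (]
  [Y → . T] has the dot before T: add [T → . n ( -]

GOTO = { [C → ( . Y], [C → . ( Y], [C → . - (], [T → . n ( -], [Y → . C], [Y → . T] }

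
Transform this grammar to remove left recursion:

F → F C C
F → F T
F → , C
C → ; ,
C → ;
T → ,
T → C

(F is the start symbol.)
F → , C F'
F' → C C F'
F' → T F'
F' → ε
C → ; ,
C → ;
T → ,
T → C

F is directly left-recursive. The standard transformation for
  A → A α₁ | ... | A α_m | β₁ | ... | β_n
is
  A  → β₁ A' | ... | β_n A'
  A' → α₁ A' | ... | α_m A' | ε

F → , C becomes F → , C F'
F → F C C becomes F' → C C F'
F → F T becomes F' → T F'
Add F' → ε

Productions for other non-terminals are unchanged:
  C → ; ,
  C → ;
  T → ,
  T → C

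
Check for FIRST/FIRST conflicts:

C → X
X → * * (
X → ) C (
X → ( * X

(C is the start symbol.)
A FIRST/FIRST conflict occurs when two productions N → α and N → β for the same non-terminal have FIRST(α) ∩ FIRST(β) ≠ ∅ (with ε ∈ FIRST of a nullable right-hand side, so two nullable alternatives also conflict).

Productions for X:
  X → * * (: FIRST = { '*' }
  X → ) C (: FIRST = { ')' }
  X → ( * X: FIRST = { '(' }
C has only one production, so no FIRST/FIRST conflict is possible there.

All alternatives of each non-terminal have pairwise disjoint FIRST sets.

Answer: No FIRST/FIRST conflicts.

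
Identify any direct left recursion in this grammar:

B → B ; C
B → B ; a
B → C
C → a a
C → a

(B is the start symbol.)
Yes, B is left-recursive

Direct left recursion occurs when N → N α for some non-terminal N (the right-hand side begins with the left-hand side itself).

B → B ; C: LEFT RECURSIVE (starts with B)
B → B ; a: LEFT RECURSIVE (starts with B)
B → C: starts with C
C → a a: starts with a
C → a: starts with a

The grammar has direct left recursion on: B.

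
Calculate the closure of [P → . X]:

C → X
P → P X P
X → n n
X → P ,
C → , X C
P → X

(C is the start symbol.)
Start with: [P → . X]
  [P → . X] has the dot before X: add [X → . n n], [X → . P ,]
  [X → . P ,] has the dot before P: add [P → . P X P]
No further items can be added.

CLOSURE = { [P → . P X P], [P → . X], [X → . P ,], [X → . n n] }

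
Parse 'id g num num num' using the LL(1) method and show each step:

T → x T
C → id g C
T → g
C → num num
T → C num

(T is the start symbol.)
LL(1) parsing maintains a stack (initially the start symbol over $) and the input. At each step: if the stack top is a terminal, match it against the current input token; if it is a non-terminal N, replace it with the RHS of M[N, lookahead] (the unique production whose predict set contains the lookahead).

Stack is shown with the top on the left.

Stack          Input               Action
-----------------------------------------
T $            id g num num num $  output T → C num
C num $        id g num num num $  output C → id g C
id g C num $   id g num num num $  match 'id'
g C num $      g num num num $     match 'g'
C num $        num num num $       output C → num num
num num num $  num num num $       match 'num'
num num $      num num $           match 'num'
num $          num $               match 'num'
$              $                   accept

The string is accepted.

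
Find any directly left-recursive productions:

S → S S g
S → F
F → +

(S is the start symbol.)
Direct left recursion occurs when N → N α for some non-terminal N (the right-hand side begins with the left-hand side itself).

S → S S g: LEFT RECURSIVE (starts with S)
S → F: starts with F
F → +: starts with '+'

The grammar has direct left recursion on: S.

Answer: Yes, S is left-recursive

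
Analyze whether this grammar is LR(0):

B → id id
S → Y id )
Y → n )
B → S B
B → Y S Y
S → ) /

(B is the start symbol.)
A grammar is LR(0) if no state in the canonical LR(0) collection has:
  - both a shift item (dot before a terminal) and a complete item (shift-reduce conflict), or
  - two or more complete items (reduce-reduce conflict; the accept item [B' → B .] counts as a complete item here).

Augment with B' → B and build the canonical LR(0) collection (I0 = CLOSURE({[B' → . B]}), then GOTO on every symbol after a dot until no new states appear). It has 16 states:
  I0: { [B → . S B], [B → . Y S Y], [B → . id id], [B' → . B], [S → . ) /], [S → . Y id )], [Y → . n )] }  — shift
  I1: { [S → ) . /] }  — shift
  I2: { [B' → B .] }  — accept
  I3: { [B → . S B], [B → . Y S Y], [B → . id id], [B → S . B], [S → . ) /], [S → . Y id )], [Y → . n )] }  — shift
  I4: { [B → Y . S Y], [S → . ) /], [S → . Y id )], [S → Y . id )], [Y → . n )] }  — shift
  I5: { [B → id . id] }  — shift
  I6: { [Y → n . )] }  — shift
  I7: { [Y → n ) .] }  — reduce
  I8: { [B → id id .] }  — reduce
  I9: { [B → Y S . Y], [Y → . n )] }  — shift
  I10: { [S → Y . id )] }  — shift
  I11: { [S → Y id . )] }  — shift
  I12: { [S → Y id ) .] }  — reduce
  I13: { [B → Y S Y .] }  — reduce
  I14: { [B → S B .] }  — reduce
  I15: { [S → ) / .] }  — reduce

Every state is either a pure shift/goto state or contains exactly one complete item and nothing to shift — no conflicts. The grammar is LR(0).

Answer: Yes, the grammar is LR(0)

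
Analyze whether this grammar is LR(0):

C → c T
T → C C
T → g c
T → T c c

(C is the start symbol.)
Augment with C' → C and build the canonical LR(0) collection (I0 = CLOSURE({[C' → . C]}), then GOTO on every symbol after a dot until no new states appear). It has 10 states:
  I0: { [C → . c T], [C' → . C] }  — shift
  I1: { [C' → C .] }  — accept
  I2: { [C → . c T], [C → c . T], [T → . C C], [T → . T c c], [T → . g c] }  — shift
  I3: { [C → . c T], [T → C . C] }  — shift
  I4: { [C → c T .], [T → T . c c] }  — shift, reduce
  I5: { [T → g . c] }  — shift
  I6: { [T → g c .] }  — reduce
  I7: { [T → T c . c] }  — shift
  I8: { [T → T c c .] }  — reduce
  I9: { [T → C C .] }  — reduce

Conflict in state I4:
  Shift-reduce conflict between [C → c T .] and [T → T . c c]
So the grammar is NOT LR(0).

Answer: No. Shift-reduce conflict between [C → c T .] and [T → T . c c]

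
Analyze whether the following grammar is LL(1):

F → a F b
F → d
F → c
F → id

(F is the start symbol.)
A grammar is LL(1) if for each non-terminal N with multiple productions, the predict sets of those productions are pairwise disjoint, where PREDICT(N → α) = (FIRST(α) \ {ε}) ∪ (FOLLOW(N) if α ⇒* ε).

For F:
  PREDICT(F → a F b) = { 'a' }
  PREDICT(F → d) = { 'd' }
  PREDICT(F → c) = { 'c' }
  PREDICT(F → id) = { 'id' }

All predict sets are disjoint. The grammar IS LL(1).

Answer: Yes, the grammar is LL(1).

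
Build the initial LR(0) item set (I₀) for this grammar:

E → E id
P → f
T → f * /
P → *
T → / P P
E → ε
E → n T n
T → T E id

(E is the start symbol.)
First, augment the grammar with E' → E
I₀ = CLOSURE({ [E' → . E] }):
  [E' → . E] has the dot before E: add [E → . E id], [E → .], [E → . n T n]
No further items can be added.

I₀ = { [E → . E id], [E → . n T n], [E → .], [E' → . E] }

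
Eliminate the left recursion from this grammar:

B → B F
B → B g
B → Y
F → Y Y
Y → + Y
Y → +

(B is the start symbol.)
B → Y B'
B' → F B'
B' → g B'
B' → ε
F → Y Y
Y → + Y
Y → +

B is directly left-recursive. The standard transformation for
  A → A α₁ | ... | A α_m | β₁ | ... | β_n
is
  A  → β₁ A' | ... | β_n A'
  A' → α₁ A' | ... | α_m A' | ε

B → Y becomes B → Y B'
B → B F becomes B' → F B'
B → B g becomes B' → g B'
Add B' → ε

Productions for other non-terminals are unchanged:
  F → Y Y
  Y → + Y
  Y → +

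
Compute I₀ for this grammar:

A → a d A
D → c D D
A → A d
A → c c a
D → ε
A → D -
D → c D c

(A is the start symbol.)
First, augment the grammar with A' → A
I₀ = CLOSURE({ [A' → . A] }):
  [A' → . A] has the dot before A: add [A → . a d A], [A → . A d], [A → . c c a], [A → . D -]
  [A → . D -] has the dot before D: add [D → . c D D], [D → .], [D → . c D c]
No further items can be added.

I₀ = { [A → . A d], [A → . D -], [A → . a d A], [A → . c c a], [A' → . A], [D → . c D D], [D → . c D c], [D → .] }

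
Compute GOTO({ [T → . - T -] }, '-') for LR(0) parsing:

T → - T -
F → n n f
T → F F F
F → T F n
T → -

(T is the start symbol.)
GOTO(I, '-') = CLOSURE({ [A → αX.β] : [A → α.Xβ] ∈ I, X = '-' })

Items with dot before '-', with the dot advanced:
  [T → . - T -] → [T → - . T -]
Closure of the advanced items:
  [T → - . T -] has the dot before T: add [T → . - T -], [T → . F F F], [T → . -]
  [T → . F F F] has the dot before F: add [F → . n n f], [F → . T F n]

GOTO = { [F → . T F n], [F → . n n f], [T → - . T -], [T → . - T -], [T → . -], [T → . F F F] }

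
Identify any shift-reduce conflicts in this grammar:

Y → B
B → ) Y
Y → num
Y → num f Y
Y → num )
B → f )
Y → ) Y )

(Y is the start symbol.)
Yes — I5: [Y → num .] vs [Y → num . )]; I10: [B → ) Y .] vs [Y → ) Y . )]

A shift-reduce conflict occurs when an LR(0) state has both:
  - a complete (reduce) item [A → α .] (dot at the end), and
  - a shift item [B → β . c γ] (dot before a terminal).

Augment with Y' → Y and build the canonical LR(0) collection (I0 = CLOSURE({[Y' → . Y]}), then GOTO on every symbol after a dot until no new states appear). It has 12 states:
  I0: { [B → . ) Y], [B → . f )], [Y → . ) Y )], [Y → . B], [Y → . num )], [Y → . num f Y], [Y → . num], [Y' → . Y] }  — shift
  I1: { [B → ) . Y], [B → . ) Y], [B → . f )], [Y → ) . Y )], [Y → . ) Y )], [Y → . B], [Y → . num )], [Y → . num f Y], [Y → . num] }  — shift
  I2: { [Y → B .] }  — reduce
  I3: { [Y' → Y .] }  — accept
  I4: { [B → f . )] }  — shift
  I5: { [Y → num . )], [Y → num . f Y], [Y → num .] }  — shift, reduce
  I6: { [Y → num ) .] }  — reduce
  I7: { [B → . ) Y], [B → . f )], [Y → . ) Y )], [Y → . B], [Y → . num )], [Y → . num f Y], [Y → . num], [Y → num f . Y] }  — shift
  I8: { [Y → num f Y .] }  — reduce
  I9: { [B → f ) .] }  — reduce
  I10: { [B → ) Y .], [Y → ) Y . )] }  — shift, reduce
  I11: { [Y → ) Y ) .] }  — reduce

I5 contains reduce item [Y → num .] and shift items [Y → num . )], [Y → num . f Y] — shift-reduce conflict.
I10 contains reduce item [B → ) Y .] and shift item [Y → ) Y . )] — shift-reduce conflict.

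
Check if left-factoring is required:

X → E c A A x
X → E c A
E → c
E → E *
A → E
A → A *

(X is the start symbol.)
Left-factoring is needed when two productions for the same non-terminal
share a common prefix on the right-hand side.

Productions for X:
  X → E c A A x
  X → E c A
Productions for E:
  E → c
  E → E *
Productions for A:
  A → E
  A → A *

Found common prefix 'E c A' in productions for X

Answer: Yes, X has productions with common prefix 'E c A'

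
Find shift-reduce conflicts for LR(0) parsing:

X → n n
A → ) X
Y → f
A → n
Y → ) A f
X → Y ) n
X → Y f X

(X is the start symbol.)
A shift-reduce conflict occurs when an LR(0) state has both:
  - a complete (reduce) item [A → α .] (dot at the end), and
  - a shift item [B → β . c γ] (dot before a terminal).

Augment with X' → X and build the canonical LR(0) collection (I0 = CLOSURE({[X' → . X]}), then GOTO on every symbol after a dot until no new states appear). It has 16 states:
  I0: { [X → . Y ) n], [X → . Y f X], [X → . n n], [X' → . X], [Y → . ) A f], [Y → . f] }  — shift
  I1: { [A → . ) X], [A → . n], [Y → ) . A f] }  — shift
  I2: { [X' → X .] }  — accept
  I3: { [X → Y . ) n], [X → Y . f X] }  — shift
  I4: { [Y → f .] }  — reduce
  I5: { [X → n . n] }  — shift
  I6: { [X → n n .] }  — reduce
  I7: { [X → Y ) . n] }  — shift
  I8: { [X → . Y ) n], [X → . Y f X], [X → . n n], [X → Y f . X], [Y → . ) A f], [Y → . f] }  — shift
  I9: { [X → Y f X .] }  — reduce
  I10: { [X → Y ) n .] }  — reduce
  I11: { [A → ) . X], [X → . Y ) n], [X → . Y f X], [X → . n n], [Y → . ) A f], [Y → . f] }  — shift
  I12: { [Y → ) A . f] }  — shift
  I13: { [A → n .] }  — reduce
  I14: { [Y → ) A f .] }  — reduce
  I15: { [A → ) X .] }  — reduce

No state contains both a complete item and a shift item.

Answer: No shift-reduce conflicts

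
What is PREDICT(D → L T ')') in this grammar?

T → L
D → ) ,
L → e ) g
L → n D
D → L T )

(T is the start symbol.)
PREDICT(D → L T ')') = (FIRST(RHS) \ {ε}) ∪ (FOLLOW(D) if ε ∈ FIRST(RHS), i.e. RHS ⇒* ε)
FIRST(L) = { 'e', 'n' }
FIRST(L T ')') = { 'e', 'n' }
ε ∉ FIRST(L T ')'), so FOLLOW(D) is not added.
PREDICT(D → L T ')') = { 'e', 'n' }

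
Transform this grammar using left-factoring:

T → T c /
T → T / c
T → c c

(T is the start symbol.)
Left-factoring transforms A → αβ₁ | αβ₂ into A → αA' and A' → β₁ | β₂
(α is the longest common prefix among the alternatives). Repeat until
no nonterminal has two alternatives with a common prefix.

Round 1: T has alternatives sharing prefix 'T'. Introduce T': T → T T'
  Add: T' → c /
  Add: T' → / c

No remaining common prefixes — done.

Resulting grammar:
T → T T'
T' → c /
T' → / c
T → c c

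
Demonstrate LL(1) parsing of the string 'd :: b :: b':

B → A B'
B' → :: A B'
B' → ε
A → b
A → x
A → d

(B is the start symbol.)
LL(1) parsing maintains a stack (initially the start symbol over $) and the input. At each step: if the stack top is a terminal, match it against the current input token; if it is a non-terminal N, replace it with the RHS of M[N, lookahead] (the unique production whose predict set contains the lookahead).

Stack is shown with the top on the left.

Stack      Input          Action
--------------------------------
B $        d :: b :: b $  output B → A B'
A B' $     d :: b :: b $  output A → d
d B' $     d :: b :: b $  match 'd'
B' $       :: b :: b $    output B' → :: A B'
:: A B' $  :: b :: b $    match '::'
A B' $     b :: b $       output A → b
b B' $     b :: b $       match 'b'
B' $       :: b $         output B' → :: A B'
:: A B' $  :: b $         match '::'
A B' $     b $            output A → b
b B' $     b $            match 'b'
B' $       $              output B' → ε
$          $              accept

The string is accepted.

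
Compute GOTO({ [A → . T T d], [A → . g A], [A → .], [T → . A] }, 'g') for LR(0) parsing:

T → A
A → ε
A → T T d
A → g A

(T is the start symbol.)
{ [A → . T T d], [A → . g A], [A → .], [A → g . A], [T → . A] }

GOTO(I, 'g') = CLOSURE({ [A → αX.β] : [A → α.Xβ] ∈ I, X = 'g' })

Items with dot before 'g', with the dot advanced:
  [A → . g A] → [A → g . A]
Closure of the advanced items:
  [A → g . A] has the dot before A: add [A → .], [A → . T T d], [A → . g A]
  [A → . T T d] has the dot before T: add [T → . A]

GOTO = { [A → . T T d], [A → . g A], [A → .], [A → g . A], [T → . A] }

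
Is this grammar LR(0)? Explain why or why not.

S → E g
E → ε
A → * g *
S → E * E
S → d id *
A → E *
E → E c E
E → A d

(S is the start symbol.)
No. Shift-reduce conflict between [E → .] and [A → . * g *]

Augment with S' → S and build the canonical LR(0) collection (I0 = CLOSURE({[S' → . S]}), then GOTO on every symbol after a dot until no new states appear). It has 17 states:
  I0: { [A → . * g *], [A → . E *], [E → . A d], [E → . E c E], [E → .], [S → . E * E], [S → . E g], [S → . d id *], [S' → . S] }  — shift, reduce
  I1: { [A → * . g *] }  — shift
  I2: { [E → A . d] }  — shift
  I3: { [A → E . *], [E → E . c E], [S → E . * E], [S → E . g] }  — shift
  I4: { [S' → S .] }  — accept
  I5: { [S → d . id *] }  — shift
  I6: { [S → d id . *] }  — shift
  I7: { [S → d id * .] }  — reduce
  I8: { [A → . * g *], [A → . E *], [A → E * .], [E → . A d], [E → . E c E], [E → .], [S → E * . E] }  — shift, 2 reduces
  I9: { [A → . * g *], [A → . E *], [E → . A d], [E → . E c E], [E → .], [E → E c . E] }  — shift, reduce
  I10: { [S → E g .] }  — reduce
  I11: { [A → E . *], [E → E . c E], [E → E c E .] }  — shift, reduce
  I12: { [A → E * .] }  — reduce
  I13: { [A → E . *], [E → E . c E], [S → E * E .] }  — shift, reduce
  I14: { [E → A d .] }  — reduce
  I15: { [A → * g . *] }  — shift
  I16: { [A → * g * .] }  — reduce

Conflict in state I0:
  Shift-reduce conflict between [E → .] and [A → . * g *]
So the grammar is NOT LR(0).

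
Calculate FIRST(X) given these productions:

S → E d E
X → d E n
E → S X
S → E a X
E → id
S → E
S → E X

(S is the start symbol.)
To compute FIRST(X), examine every production with X on the left-hand side, reading each right-hand side left to right until a non-nullable symbol is reached.

From X → d E n:
  - d is a terminal: add 'd' and stop

Collecting: FIRST(X) = { 'd' }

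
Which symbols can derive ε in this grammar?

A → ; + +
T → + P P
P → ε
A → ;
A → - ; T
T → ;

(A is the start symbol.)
{ 'P' }

A non-terminal is nullable if it can derive ε (the empty string): either it has an ε-production, or it has a production whose right-hand side consists entirely of nullable non-terminals.

ε-productions: P → ε
So P is immediately nullable.
No further non-terminal can be added: every production for the remaining non-terminals contains a terminal or a non-nullable non-terminal.
Nullable = { 'P' }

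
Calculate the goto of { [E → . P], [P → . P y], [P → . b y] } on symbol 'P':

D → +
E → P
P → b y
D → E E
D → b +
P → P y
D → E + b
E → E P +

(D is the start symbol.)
{ [E → P .], [P → P . y] }

GOTO(I, 'P') = CLOSURE({ [A → αX.β] : [A → α.Xβ] ∈ I, X = 'P' })

Items with dot before 'P', with the dot advanced:
  [E → . P] → [E → P .]
  [P → . P y] → [P → P . y]
Closure adds nothing (no advanced item has the dot before a non-terminal).

GOTO = { [E → P .], [P → P . y] }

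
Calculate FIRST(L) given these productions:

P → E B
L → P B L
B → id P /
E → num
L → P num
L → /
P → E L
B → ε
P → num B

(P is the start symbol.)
{ '/', 'num' }

FIRST sets of the other non-terminals involved (by the same procedure, iterated to a fixed point):
  FIRST(P) = { 'num' }

From L → P B L:
  - P is a non-terminal: add FIRST(P) \ {ε} = { 'num' }
    P is not nullable, so stop
From L → P num:
  - P is a non-terminal: add FIRST(P) \ {ε} = { 'num' }
    P is not nullable, so stop
From L → /:
  - '/' is a terminal: add '/' and stop

Collecting: FIRST(L) = { '/', 'num' }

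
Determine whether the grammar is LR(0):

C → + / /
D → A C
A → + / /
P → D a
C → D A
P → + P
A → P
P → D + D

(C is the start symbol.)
Augment with C' → C and build the canonical LR(0) collection (I0 = CLOSURE({[C' → . C]}), then GOTO on every symbol after a dot until no new states appear). It has 19 states:
  I0: { [A → . + / /], [A → . P], [C → . + / /], [C → . D A], [C' → . C], [D → . A C], [P → . + P], [P → . D + D], [P → . D a] }  — shift
  I1: { [A → + . / /], [A → . + / /], [A → . P], [C → + . / /], [D → . A C], [P → + . P], [P → . + P], [P → . D + D], [P → . D a] }  — shift
  I2: { [A → . + / /], [A → . P], [C → . + / /], [C → . D A], [D → . A C], [D → A . C], [P → . + P], [P → . D + D], [P → . D a] }  — shift
  I3: { [C' → C .] }  — accept
  I4: { [A → . + / /], [A → . P], [C → D . A], [D → . A C], [P → . + P], [P → . D + D], [P → . D a], [P → D . + D], [P → D . a] }  — shift
  I5: { [A → P .] }  — reduce
  I6: { [A → + . / /], [A → . + / /], [A → . P], [D → . A C], [P → + . P], [P → . + P], [P → . D + D], [P → . D a], [P → D + . D] }  — shift
  I7: { [A → . + / /], [A → . P], [C → . + / /], [C → . D A], [C → D A .], [D → . A C], [D → A . C], [P → . + P], [P → . D + D], [P → . D a] }  — shift, reduce
  I8: { [P → D . + D], [P → D . a] }  — shift
  I9: { [P → D a .] }  — reduce
  I10: { [A → . + / /], [A → . P], [D → . A C], [P → . + P], [P → . D + D], [P → . D a], [P → D + . D] }  — shift
  I11: { [A → + . / /], [A → . + / /], [A → . P], [D → . A C], [P → + . P], [P → . + P], [P → . D + D], [P → . D a] }  — shift
  I12: { [P → D + D .], [P → D . + D], [P → D . a] }  — shift, reduce
  I13: { [A → + / . /] }  — shift
  I14: { [A → P .], [P → + P .] }  — 2 reduces
  I15: { [A → + / / .] }  — reduce
  I16: { [D → A C .] }  — reduce
  I17: { [A → + / . /], [C → + / . /] }  — shift
  I18: { [A → + / / .], [C → + / / .] }  — 2 reduces

Conflict in state I7:
  Shift-reduce conflict between [C → D A .] and [A → . + / /]
So the grammar is NOT LR(0).

Answer: No. Shift-reduce conflict between [C → D A .] and [A → . + / /]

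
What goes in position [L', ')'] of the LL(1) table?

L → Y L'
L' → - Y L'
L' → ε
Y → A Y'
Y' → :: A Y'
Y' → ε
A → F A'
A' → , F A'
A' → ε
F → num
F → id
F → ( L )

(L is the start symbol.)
To find M[L', ')'], we find productions for L' where ')' is in the predict set (PREDICT(N → α) = (FIRST(α) \ {ε}) ∪ (FOLLOW(N) if α ⇒* ε)).

Relevant sets:
  FOLLOW(L') = { $, ')' }

L' → - Y L': PREDICT = { '-' }
L' → ε: PREDICT = { $, ')' }
  ')' is in predict set, so this production goes in M[L', ')']

M[L', ')'] = L' → ε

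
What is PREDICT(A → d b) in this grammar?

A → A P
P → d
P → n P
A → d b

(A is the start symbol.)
{ 'd' }

PREDICT(A → d b) = (FIRST(RHS) \ {ε}) ∪ (FOLLOW(A) if ε ∈ FIRST(RHS), i.e. RHS ⇒* ε)
FIRST(d b) = { 'd' }
ε ∉ FIRST(d b), so FOLLOW(A) is not added.
PREDICT(A → d b) = { 'd' }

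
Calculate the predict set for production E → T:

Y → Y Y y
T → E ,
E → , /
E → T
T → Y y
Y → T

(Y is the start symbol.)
{ ',' }

PREDICT(E → T) = (FIRST(RHS) \ {ε}) ∪ (FOLLOW(E) if ε ∈ FIRST(RHS), i.e. RHS ⇒* ε)
FIRST(T) = { ',' }
FIRST(T) = { ',' }
ε ∉ FIRST(T), so FOLLOW(E) is not added.
PREDICT(E → T) = { ',' }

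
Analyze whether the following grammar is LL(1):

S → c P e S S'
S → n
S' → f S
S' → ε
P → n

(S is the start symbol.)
No. Predict set conflict for S': { 'f' }

A grammar is LL(1) if for each non-terminal N with multiple productions, the predict sets of those productions are pairwise disjoint, where PREDICT(N → α) = (FIRST(α) \ {ε}) ∪ (FOLLOW(N) if α ⇒* ε).

Relevant sets:
  FOLLOW(S') = { $, 'f' }

For S:
  PREDICT(S → c P e S S') = { 'c' }
  PREDICT(S → n) = { 'n' }
For S':
  PREDICT(S' → f S) = { 'f' }
  PREDICT(S' → ε) = { $, 'f' }
P has a single production, so nothing to check there.

Conflict found: Predict set conflict for S': { 'f' }
The grammar is NOT LL(1).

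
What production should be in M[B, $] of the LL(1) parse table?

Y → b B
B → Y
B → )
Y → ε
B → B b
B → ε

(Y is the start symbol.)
To find M[B, $], we find productions for B where $ is in the predict set (PREDICT(N → α) = (FIRST(α) \ {ε}) ∪ (FOLLOW(N) if α ⇒* ε)).

Relevant sets:
  FIRST(Y) = { 'b', ε }
  FIRST(B) = { ')', 'b', ε }
  FOLLOW(B) = { $, 'b' }

B → Y: PREDICT = { $, 'b' }
  $ is in predict set, so this production goes in M[B, $]
B → ): PREDICT = { ')' }
B → B b: PREDICT = { ')', 'b' }
B → ε: PREDICT = { $, 'b' }
  $ is in predict set, so this production goes in M[B, $]

M[B, $] = B → Y, B → ε  (a multiply-defined cell — the grammar is not LL(1))

Answer: B → Y, B → ε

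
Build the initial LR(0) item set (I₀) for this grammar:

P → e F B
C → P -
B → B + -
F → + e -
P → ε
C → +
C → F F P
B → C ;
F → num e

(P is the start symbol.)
First, augment the grammar with P' → P
I₀ = CLOSURE({ [P' → . P] }):
  [P' → . P] has the dot before P: add [P → . e F B], [P → .]
No further items can be added.

I₀ = { [P → . e F B], [P → .], [P' → . P] }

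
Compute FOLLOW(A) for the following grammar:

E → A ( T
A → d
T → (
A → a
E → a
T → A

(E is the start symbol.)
{ $, '(' }

To compute FOLLOW(A), find every occurrence of A on a right-hand side N → α A β: add FIRST(β) \ {ε}, and if β is empty or nullable also add FOLLOW(N). Iterate to a fixed point.

In E → A ( T: A is followed by '(' T, add FIRST('(' T) \ {ε} = { '(' }
In T → A: A is at the end, add FOLLOW(T)

The FOLLOW sets referred to above (computed the same way, to a fixed point):
  FOLLOW(T) = { $ }

Taking the union: FOLLOW(A) = { $, '(' }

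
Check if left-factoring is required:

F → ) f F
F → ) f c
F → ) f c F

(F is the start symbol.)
Left-factoring is needed when two productions for the same non-terminal
share a common prefix on the right-hand side.

Productions for F:
  F → ) f F
  F → ) f c
  F → ) f c F

Found common prefix ') f' in productions for F

Answer: Yes, F has productions with common prefix ') f'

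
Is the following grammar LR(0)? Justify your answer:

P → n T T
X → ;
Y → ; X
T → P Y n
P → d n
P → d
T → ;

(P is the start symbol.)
No. Shift-reduce conflict between [P → d .] and [P → d . n]

Augment with P' → P and build the canonical LR(0) collection (I0 = CLOSURE({[P' → . P]}), then GOTO on every symbol after a dot until no new states appear). It has 14 states:
  I0: { [P → . d n], [P → . d], [P → . n T T], [P' → . P] }  — shift
  I1: { [P' → P .] }  — accept
  I2: { [P → d . n], [P → d .] }  — shift, reduce
  I3: { [P → . d n], [P → . d], [P → . n T T], [P → n . T T], [T → . ;], [T → . P Y n] }  — shift
  I4: { [T → ; .] }  — reduce
  I5: { [T → P . Y n], [Y → . ; X] }  — shift
  I6: { [P → . d n], [P → . d], [P → . n T T], [P → n T . T], [T → . ;], [T → . P Y n] }  — shift
  I7: { [P → n T T .] }  — reduce
  I8: { [X → . ;], [Y → ; . X] }  — shift
  I9: { [T → P Y . n] }  — shift
  I10: { [T → P Y n .] }  — reduce
  I11: { [X → ; .] }  — reduce
  I12: { [Y → ; X .] }  — reduce
  I13: { [P → d n .] }  — reduce

Conflict in state I2:
  Shift-reduce conflict between [P → d .] and [P → d . n]
So the grammar is NOT LR(0).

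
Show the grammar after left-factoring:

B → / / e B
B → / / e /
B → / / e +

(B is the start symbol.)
B → / / e B'
B' → B
B' → /
B' → +

Left-factoring transforms A → αβ₁ | αβ₂ into A → αA' and A' → β₁ | β₂
(α is the longest common prefix among the alternatives). Repeat until
no nonterminal has two alternatives with a common prefix.

Round 1: B has alternatives sharing prefix '/ / e'. Introduce B': B → / / e B'
  Add: B' → B
  Add: B' → /
  Add: B' → +

No remaining common prefixes — done.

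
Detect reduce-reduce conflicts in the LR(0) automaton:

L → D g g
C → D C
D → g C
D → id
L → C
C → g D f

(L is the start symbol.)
A reduce-reduce conflict occurs when an LR(0) state has two complete items [A → α .] and [B → β .] — both call for a reduction, and with no lookahead the parser cannot choose between them.

Augment with L' → L and build the canonical LR(0) collection (I0 = CLOSURE({[L' → . L]}), then GOTO on every symbol after a dot until no new states appear). It has 13 states:
  I0: { [C → . D C], [C → . g D f], [D → . g C], [D → . id], [L → . C], [L → . D g g], [L' → . L] }  — shift
  I1: { [L → C .] }  — reduce
  I2: { [C → . D C], [C → . g D f], [C → D . C], [D → . g C], [D → . id], [L → D . g g] }  — shift
  I3: { [L' → L .] }  — accept
  I4: { [C → . D C], [C → . g D f], [C → g . D f], [D → . g C], [D → . id], [D → g . C] }  — shift
  I5: { [D → id .] }  — reduce
  I6: { [D → g C .] }  — reduce
  I7: { [C → . D C], [C → . g D f], [C → D . C], [C → g D . f], [D → . g C], [D → . id] }  — shift
  I8: { [C → D C .] }  — reduce
  I9: { [C → . D C], [C → . g D f], [C → D . C], [D → . g C], [D → . id] }  — shift
  I10: { [C → g D f .] }  — reduce
  I11: { [C → . D C], [C → . g D f], [C → g . D f], [D → . g C], [D → . id], [D → g . C], [L → D g . g] }  — shift
  I12: { [C → . D C], [C → . g D f], [C → g . D f], [D → . g C], [D → . id], [D → g . C], [L → D g g .] }  — shift, reduce

No state contains more than one complete item.

Answer: No reduce-reduce conflicts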